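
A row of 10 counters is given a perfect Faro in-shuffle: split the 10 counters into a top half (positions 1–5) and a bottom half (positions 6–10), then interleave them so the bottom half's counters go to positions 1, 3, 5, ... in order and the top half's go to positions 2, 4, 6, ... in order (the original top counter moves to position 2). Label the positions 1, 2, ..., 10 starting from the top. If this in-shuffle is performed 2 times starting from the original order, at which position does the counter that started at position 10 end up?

Track the counter's position through each in-shuffle:
10 → 9 → 7

7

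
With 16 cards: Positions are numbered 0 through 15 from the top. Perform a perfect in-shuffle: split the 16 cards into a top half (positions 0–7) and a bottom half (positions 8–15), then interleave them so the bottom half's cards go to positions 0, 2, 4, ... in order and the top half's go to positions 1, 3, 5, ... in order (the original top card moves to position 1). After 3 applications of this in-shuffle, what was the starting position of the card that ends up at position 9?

Work backwards from position 9, undoing one in-shuffle at a time:
9 ← 4 ← 10 ← 13
So the card now at position 9 started at position 13.

13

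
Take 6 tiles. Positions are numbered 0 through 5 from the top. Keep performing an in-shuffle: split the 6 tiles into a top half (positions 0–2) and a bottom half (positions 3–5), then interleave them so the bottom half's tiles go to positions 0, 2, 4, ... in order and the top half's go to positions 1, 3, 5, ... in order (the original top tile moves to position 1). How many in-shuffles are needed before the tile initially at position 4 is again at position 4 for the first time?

Follow position 4 under repeated in-shuffles:
4 → 2 → 5 → 4
It first returns after 3 in-shuffles.

3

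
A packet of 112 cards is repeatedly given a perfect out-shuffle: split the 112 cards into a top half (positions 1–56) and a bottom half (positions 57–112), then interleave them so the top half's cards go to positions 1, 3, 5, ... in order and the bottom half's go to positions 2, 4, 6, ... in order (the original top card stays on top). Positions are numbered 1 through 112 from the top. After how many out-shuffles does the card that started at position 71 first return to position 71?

36

Follow position 71 under repeated out-shuffles:
71 → 30 → 59 → 6 → 11 → 21 → 41 → 81 → ... → 71 (length 36)
It first returns after 36 out-shuffles.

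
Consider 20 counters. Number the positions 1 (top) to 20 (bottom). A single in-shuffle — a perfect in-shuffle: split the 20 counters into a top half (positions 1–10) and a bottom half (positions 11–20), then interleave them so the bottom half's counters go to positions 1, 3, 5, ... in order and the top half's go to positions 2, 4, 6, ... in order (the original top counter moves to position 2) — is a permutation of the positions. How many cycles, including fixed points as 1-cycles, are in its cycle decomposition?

5

Trace each unvisited position around until it returns:
(1 2 4 8 16 11) (3 6 12) (5 10 20 19 17 13) (7 14) (9 18 15)
5 cycles in total.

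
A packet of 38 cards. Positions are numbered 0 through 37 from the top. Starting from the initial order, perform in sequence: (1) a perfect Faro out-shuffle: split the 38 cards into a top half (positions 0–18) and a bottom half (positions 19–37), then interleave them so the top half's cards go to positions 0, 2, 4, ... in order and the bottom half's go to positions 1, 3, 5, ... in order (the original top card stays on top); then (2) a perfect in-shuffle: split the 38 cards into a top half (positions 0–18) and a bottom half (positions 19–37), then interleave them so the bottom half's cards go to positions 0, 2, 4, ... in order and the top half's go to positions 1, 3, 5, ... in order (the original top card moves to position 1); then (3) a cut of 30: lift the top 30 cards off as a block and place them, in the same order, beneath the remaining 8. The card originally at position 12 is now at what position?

Track the card from position 12 forward through each operation:
  after op 1 (out-shuffle): 12 → 24
  after op 2 (in-shuffle): 24 → 10
  after op 3 (cut 30): 10 → 18

18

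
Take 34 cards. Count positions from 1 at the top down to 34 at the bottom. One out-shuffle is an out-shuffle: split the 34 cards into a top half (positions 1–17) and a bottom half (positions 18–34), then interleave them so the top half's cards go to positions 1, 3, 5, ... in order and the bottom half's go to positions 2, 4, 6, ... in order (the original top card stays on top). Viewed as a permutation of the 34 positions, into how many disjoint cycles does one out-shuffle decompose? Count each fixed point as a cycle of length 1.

Trace each unvisited position around until it returns:
(1) (2 3 5 9 17 33 32 30 26 18) (4 7 13 25 16 31 28 22 10 19) (6 11 21 8 15 29 24 14 27 20) (12 23) (34)
6 cycles in total.

6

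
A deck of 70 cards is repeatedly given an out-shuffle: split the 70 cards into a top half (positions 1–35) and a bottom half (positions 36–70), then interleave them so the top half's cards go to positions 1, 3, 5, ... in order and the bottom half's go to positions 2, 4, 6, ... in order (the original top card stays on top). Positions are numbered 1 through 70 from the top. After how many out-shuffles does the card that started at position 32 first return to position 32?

22

Follow position 32 under repeated out-shuffles:
32 → 63 → 56 → 42 → 14 → 27 → 53 → 36 → ... → 32 (length 22)
It first returns after 22 out-shuffles.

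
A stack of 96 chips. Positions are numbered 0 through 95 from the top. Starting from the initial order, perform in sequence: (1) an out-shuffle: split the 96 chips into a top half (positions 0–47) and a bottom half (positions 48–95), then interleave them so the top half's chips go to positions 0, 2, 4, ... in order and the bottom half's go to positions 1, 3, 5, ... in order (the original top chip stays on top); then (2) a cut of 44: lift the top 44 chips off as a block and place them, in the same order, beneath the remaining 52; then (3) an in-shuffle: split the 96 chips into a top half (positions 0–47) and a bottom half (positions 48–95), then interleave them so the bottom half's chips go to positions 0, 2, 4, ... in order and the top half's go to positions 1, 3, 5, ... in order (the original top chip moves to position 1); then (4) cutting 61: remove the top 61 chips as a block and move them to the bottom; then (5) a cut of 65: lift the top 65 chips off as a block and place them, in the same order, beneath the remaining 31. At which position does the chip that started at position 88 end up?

45

Track the chip from position 88 forward through each operation:
  after op 1 (out-shuffle): 88 → 81
  after op 2 (cut 44): 81 → 37
  after op 3 (in-shuffle): 37 → 75
  after op 4 (cut 61): 75 → 14
  after op 5 (cut 65): 14 → 45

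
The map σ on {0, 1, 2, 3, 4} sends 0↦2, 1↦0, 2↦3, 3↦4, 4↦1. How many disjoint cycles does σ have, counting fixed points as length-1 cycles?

1

Cycle decomposition: (0 2 3 4 1).
1 cycle.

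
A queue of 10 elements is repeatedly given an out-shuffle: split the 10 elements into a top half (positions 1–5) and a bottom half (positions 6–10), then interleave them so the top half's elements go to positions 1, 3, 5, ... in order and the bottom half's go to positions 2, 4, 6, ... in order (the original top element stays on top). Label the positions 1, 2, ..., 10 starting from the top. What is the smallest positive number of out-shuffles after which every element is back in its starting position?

6

The out-shuffle permutes the 10 positions with cycle lengths [1, 1, 2, 6].
Every element is home exactly when every cycle has completed a whole number of laps, i.e. after lcm(1, 2, 6) = 6 out-shuffles.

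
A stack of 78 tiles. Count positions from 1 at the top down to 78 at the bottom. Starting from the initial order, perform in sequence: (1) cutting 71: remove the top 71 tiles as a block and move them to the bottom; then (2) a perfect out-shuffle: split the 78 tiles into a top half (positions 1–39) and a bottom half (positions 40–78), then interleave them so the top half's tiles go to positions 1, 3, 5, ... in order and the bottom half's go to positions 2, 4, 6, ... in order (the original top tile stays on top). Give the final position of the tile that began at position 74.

Track the tile from position 74 forward through each operation:
  after op 1 (cut 71): 74 → 3
  after op 2 (out-shuffle): 3 → 5

5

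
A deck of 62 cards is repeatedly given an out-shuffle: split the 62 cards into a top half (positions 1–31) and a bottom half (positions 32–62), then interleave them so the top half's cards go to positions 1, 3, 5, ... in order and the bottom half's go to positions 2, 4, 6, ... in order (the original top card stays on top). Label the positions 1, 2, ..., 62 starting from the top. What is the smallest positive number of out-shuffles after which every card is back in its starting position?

The out-shuffle permutes the 62 positions with cycle lengths [1, 1, 60].
Every card is home exactly when every cycle has completed a whole number of laps, i.e. after lcm(1, 60) = 60 out-shuffles.

60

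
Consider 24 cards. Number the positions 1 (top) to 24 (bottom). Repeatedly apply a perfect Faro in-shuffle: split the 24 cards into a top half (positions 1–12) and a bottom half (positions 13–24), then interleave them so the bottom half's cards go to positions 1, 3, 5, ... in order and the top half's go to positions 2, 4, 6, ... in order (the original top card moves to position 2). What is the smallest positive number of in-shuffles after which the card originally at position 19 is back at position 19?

20

Follow position 19 under repeated in-shuffles:
19 → 13 → 1 → 2 → 4 → 8 → 16 → 7 → 14 → 3 → 6 → 12 → 24 → 23 → 21 → 17 → 9 → 18 → 11 → 22 → 19
It first returns after 20 in-shuffles.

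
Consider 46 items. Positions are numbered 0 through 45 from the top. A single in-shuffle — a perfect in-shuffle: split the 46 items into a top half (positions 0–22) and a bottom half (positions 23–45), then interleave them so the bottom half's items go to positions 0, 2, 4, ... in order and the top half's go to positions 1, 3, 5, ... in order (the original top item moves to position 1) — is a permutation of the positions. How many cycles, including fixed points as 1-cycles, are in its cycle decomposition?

2

Trace each unvisited position around until it returns:
(0 1 3 7 15 31 ... len 23) (4 9 19 39 32 18 ... len 23)
2 cycles in total.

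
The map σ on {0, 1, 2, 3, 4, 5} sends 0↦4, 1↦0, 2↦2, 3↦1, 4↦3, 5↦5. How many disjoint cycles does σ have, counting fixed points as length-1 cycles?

Cycle decomposition: (0 4 3 1) (2) (5).
3 cycles.

3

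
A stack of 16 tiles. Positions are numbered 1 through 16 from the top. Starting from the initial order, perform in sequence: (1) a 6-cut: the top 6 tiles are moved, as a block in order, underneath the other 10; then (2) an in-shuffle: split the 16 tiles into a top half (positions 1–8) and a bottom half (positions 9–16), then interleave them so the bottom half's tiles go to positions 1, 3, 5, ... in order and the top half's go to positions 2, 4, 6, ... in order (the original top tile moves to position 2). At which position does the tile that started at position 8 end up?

Track the tile from position 8 forward through each operation:
  after op 1 (cut 6): 8 → 2
  after op 2 (in-shuffle): 2 → 4

4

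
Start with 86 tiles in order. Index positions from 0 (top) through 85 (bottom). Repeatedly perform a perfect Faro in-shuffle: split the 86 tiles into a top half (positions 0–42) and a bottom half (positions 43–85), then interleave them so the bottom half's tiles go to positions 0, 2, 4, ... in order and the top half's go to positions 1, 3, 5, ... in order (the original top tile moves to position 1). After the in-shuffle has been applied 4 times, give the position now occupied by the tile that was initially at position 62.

50

Track the tile's position through each in-shuffle:
62 → 38 → 77 → 68 → 50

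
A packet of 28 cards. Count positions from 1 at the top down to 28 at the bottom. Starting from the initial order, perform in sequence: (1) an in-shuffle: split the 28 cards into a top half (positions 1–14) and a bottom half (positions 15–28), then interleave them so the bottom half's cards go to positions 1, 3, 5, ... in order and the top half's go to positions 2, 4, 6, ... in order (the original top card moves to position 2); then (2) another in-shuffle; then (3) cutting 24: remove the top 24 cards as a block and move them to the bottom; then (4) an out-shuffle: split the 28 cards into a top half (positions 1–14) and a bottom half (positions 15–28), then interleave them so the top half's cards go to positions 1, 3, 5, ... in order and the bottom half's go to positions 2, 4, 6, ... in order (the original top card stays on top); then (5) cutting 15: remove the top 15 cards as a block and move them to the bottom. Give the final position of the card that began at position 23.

2

Track the card from position 23 forward through each operation:
  after op 1 (in-shuffle): 23 → 17
  after op 2 (in-shuffle): 17 → 5
  after op 3 (cut 24): 5 → 9
  after op 4 (out-shuffle): 9 → 17
  after op 5 (cut 15): 17 → 2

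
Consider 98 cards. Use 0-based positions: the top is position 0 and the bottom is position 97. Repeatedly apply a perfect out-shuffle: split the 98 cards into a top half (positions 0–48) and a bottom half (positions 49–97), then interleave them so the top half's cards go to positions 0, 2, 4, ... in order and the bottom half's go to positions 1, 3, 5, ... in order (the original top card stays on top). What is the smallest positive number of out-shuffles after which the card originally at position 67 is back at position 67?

48

Follow position 67 under repeated out-shuffles:
67 → 37 → 74 → 51 → 5 → 10 → 20 → 40 → ... → 67 (length 48)
It first returns after 48 out-shuffles.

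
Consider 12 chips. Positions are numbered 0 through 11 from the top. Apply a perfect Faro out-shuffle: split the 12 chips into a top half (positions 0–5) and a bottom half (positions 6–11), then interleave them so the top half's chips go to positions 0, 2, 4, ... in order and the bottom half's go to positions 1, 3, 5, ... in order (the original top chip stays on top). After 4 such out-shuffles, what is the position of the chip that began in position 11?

Position 11 is a fixed point of every out-shuffle, so the chip never moves.

11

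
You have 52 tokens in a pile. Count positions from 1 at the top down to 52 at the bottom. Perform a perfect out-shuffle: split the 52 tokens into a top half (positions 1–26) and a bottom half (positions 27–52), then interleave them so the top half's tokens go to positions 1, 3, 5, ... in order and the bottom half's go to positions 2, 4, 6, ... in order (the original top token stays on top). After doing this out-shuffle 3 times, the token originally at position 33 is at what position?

2

Track the token's position through each out-shuffle:
33 → 14 → 27 → 2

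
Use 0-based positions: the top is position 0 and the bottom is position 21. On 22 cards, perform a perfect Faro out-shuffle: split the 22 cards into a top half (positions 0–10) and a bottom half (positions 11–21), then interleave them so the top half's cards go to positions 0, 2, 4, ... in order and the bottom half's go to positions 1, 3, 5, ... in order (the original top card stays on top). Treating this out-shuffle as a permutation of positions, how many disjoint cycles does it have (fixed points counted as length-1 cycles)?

7

Trace each unvisited position around until it returns:
(0) (1 2 4 8 16 11) (3 6 12) (5 10 20 19 17 13) (7 14) (9 18 15) (21)
7 cycles in total.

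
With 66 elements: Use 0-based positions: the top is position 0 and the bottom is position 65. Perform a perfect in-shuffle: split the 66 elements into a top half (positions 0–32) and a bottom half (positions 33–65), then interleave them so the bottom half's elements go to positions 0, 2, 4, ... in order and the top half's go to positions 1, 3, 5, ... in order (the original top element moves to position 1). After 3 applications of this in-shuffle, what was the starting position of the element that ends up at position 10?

59

Work backwards from position 10, undoing one in-shuffle at a time:
10 ← 38 ← 52 ← 59
So the element now at position 10 started at position 59.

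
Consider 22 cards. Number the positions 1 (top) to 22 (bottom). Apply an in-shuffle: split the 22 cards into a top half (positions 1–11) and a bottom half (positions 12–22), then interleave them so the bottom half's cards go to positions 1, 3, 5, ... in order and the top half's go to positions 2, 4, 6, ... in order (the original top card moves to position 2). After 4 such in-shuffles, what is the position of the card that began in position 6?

Track the card's position through each in-shuffle:
6 → 12 → 1 → 2 → 4

4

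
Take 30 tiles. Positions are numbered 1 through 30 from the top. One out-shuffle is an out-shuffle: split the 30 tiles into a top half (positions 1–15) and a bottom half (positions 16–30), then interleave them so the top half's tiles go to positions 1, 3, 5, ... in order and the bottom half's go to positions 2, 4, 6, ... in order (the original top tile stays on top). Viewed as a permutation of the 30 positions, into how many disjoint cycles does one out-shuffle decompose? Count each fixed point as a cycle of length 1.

Trace each unvisited position around until it returns:
(1) (2 3 5 9 17 4 ... len 28) (30)
3 cycles in total.

3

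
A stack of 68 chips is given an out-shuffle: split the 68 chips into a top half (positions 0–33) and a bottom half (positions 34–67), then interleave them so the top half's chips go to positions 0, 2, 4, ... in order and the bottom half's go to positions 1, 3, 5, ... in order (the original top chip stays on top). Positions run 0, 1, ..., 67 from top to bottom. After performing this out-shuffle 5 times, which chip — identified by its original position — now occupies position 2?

21

Work backwards from position 2, undoing one out-shuffle at a time:
2 ← 1 ← 34 ← 17 ← 42 ← 21
So the chip now at position 2 started at position 21.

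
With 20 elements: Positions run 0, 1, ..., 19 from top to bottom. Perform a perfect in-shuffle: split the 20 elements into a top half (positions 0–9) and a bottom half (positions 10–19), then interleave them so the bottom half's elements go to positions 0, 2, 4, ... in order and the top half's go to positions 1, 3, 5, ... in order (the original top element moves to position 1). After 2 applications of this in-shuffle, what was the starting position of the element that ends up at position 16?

19

Work backwards from position 16, undoing one in-shuffle at a time:
16 ← 18 ← 19
So the element now at position 16 started at position 19.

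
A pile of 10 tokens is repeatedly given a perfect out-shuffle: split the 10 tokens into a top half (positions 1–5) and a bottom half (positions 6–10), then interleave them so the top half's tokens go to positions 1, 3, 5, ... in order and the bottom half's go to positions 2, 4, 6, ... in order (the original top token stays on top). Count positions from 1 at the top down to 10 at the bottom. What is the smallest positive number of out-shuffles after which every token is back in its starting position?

6

The out-shuffle permutes the 10 positions with cycle lengths [1, 1, 2, 6].
Every token is home exactly when every cycle has completed a whole number of laps, i.e. after lcm(1, 2, 6) = 6 out-shuffles.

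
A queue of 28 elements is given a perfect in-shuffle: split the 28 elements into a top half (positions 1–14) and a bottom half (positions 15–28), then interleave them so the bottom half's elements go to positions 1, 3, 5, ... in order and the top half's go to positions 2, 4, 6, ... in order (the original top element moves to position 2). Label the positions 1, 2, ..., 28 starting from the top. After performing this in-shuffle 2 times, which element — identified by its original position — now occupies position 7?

9

Work backwards from position 7, undoing one in-shuffle at a time:
7 ← 18 ← 9
So the element now at position 7 started at position 9.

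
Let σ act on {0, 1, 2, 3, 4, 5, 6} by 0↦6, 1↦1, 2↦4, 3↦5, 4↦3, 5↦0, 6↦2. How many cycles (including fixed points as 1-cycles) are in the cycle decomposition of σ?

2

Cycle decomposition: (0 6 2 4 3 5) (1).
2 cycles.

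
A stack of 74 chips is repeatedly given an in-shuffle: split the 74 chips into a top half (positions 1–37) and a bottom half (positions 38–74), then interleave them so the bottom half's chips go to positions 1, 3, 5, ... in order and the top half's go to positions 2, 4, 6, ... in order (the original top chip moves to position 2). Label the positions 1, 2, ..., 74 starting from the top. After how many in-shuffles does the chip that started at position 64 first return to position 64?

20

Follow position 64 under repeated in-shuffles:
64 → 53 → 31 → 62 → 49 → 23 → 46 → 17 → 34 → 68 → 61 → 47 → 19 → 38 → 1 → 2 → 4 → 8 → 16 → 32 → 64
It first returns after 20 in-shuffles.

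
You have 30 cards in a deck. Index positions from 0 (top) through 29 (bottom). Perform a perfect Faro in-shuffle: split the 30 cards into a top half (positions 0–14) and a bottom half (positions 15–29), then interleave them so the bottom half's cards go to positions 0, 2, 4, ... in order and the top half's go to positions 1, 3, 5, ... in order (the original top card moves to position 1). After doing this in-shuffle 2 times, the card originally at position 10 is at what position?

12

Track the card's position through each in-shuffle:
10 → 21 → 12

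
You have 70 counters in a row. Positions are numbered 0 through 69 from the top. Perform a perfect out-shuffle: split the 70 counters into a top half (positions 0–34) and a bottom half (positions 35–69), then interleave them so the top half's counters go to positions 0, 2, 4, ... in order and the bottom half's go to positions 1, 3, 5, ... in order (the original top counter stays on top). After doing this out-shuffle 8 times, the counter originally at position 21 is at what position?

Track the counter's position through each out-shuffle:
21 → 42 → 15 → 30 → 60 → 51 → 33 → 66 → 63

63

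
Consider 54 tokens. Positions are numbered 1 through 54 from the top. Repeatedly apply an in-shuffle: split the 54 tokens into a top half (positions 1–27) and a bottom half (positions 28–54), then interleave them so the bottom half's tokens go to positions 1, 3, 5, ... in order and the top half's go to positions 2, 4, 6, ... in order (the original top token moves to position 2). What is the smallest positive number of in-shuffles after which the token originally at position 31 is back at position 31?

20

Follow position 31 under repeated in-shuffles:
31 → 7 → 14 → 28 → 1 → 2 → 4 → 8 → 16 → 32 → 9 → 18 → 36 → 17 → 34 → 13 → 26 → 52 → 49 → 43 → 31
It first returns after 20 in-shuffles.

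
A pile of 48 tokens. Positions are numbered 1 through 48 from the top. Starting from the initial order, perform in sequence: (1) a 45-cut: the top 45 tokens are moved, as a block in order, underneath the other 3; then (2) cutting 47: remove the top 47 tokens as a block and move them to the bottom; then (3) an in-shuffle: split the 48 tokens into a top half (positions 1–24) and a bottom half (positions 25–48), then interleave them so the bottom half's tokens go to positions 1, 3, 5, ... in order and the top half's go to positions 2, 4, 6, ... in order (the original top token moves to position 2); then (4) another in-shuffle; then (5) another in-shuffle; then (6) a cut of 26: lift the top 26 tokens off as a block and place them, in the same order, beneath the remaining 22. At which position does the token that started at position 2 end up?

Track the token from position 2 forward through each operation:
  after op 1 (cut 45): 2 → 5
  after op 2 (cut 47): 5 → 6
  after op 3 (in-shuffle): 6 → 12
  after op 4 (in-shuffle): 12 → 24
  after op 5 (in-shuffle): 24 → 48
  after op 6 (cut 26): 48 → 22

22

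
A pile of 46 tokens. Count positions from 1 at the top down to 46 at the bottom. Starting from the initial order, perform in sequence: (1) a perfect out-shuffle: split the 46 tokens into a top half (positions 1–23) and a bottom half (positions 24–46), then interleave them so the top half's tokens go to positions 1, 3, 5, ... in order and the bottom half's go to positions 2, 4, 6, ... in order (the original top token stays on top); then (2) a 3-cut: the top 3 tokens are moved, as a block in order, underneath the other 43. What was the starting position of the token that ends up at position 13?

31

Undo the operations in reverse order, starting from position 13:
  undo op 2 (cut 3): 13 ← 16
  undo op 1 (out-shuffle, from bottom half): 16 ← 31
So the token at position 13 came from original position 31.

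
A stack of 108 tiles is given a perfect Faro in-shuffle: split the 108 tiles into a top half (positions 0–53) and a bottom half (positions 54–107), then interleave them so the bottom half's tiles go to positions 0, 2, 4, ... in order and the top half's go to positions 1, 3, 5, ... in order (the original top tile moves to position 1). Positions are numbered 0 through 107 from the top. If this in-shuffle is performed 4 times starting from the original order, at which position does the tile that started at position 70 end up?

Track the tile's position through each in-shuffle:
70 → 32 → 65 → 22 → 45

45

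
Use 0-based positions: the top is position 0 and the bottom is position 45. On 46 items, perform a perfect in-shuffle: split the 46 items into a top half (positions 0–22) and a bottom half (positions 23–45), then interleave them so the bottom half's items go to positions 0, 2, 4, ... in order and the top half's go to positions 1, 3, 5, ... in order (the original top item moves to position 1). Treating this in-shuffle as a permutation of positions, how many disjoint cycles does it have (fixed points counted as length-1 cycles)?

2

Trace each unvisited position around until it returns:
(0 1 3 7 15 31 ... len 23) (4 9 19 39 32 18 ... len 23)
2 cycles in total.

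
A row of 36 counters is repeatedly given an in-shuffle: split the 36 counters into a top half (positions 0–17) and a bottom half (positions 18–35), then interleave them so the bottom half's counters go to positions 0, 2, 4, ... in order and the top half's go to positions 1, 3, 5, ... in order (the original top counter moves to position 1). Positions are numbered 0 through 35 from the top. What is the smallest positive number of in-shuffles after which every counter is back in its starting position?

36

The in-shuffle permutes the 36 positions with cycle lengths [36].
Every counter is home exactly when every cycle has completed a whole number of laps, i.e. after lcm(36) = 36 in-shuffles.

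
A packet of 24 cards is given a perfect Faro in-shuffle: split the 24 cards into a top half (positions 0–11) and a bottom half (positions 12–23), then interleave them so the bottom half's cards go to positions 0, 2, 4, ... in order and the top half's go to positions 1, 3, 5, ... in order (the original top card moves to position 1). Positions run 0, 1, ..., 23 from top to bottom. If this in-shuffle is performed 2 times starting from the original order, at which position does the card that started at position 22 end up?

16

Track the card's position through each in-shuffle:
22 → 20 → 16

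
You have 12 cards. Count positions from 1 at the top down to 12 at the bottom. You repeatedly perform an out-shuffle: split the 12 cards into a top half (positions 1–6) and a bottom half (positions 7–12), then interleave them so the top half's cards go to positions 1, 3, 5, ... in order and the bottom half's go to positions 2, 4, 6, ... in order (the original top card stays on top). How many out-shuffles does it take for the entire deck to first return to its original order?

The out-shuffle permutes the 12 positions with cycle lengths [1, 1, 10].
Every card is home exactly when every cycle has completed a whole number of laps, i.e. after lcm(1, 10) = 10 out-shuffles.

10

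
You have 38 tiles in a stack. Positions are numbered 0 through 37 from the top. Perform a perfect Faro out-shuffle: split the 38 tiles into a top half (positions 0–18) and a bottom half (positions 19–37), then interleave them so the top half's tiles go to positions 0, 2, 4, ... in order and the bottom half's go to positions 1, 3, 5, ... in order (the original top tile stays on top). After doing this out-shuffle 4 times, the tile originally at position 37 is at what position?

Position 37 is a fixed point of every out-shuffle, so the tile never moves.

37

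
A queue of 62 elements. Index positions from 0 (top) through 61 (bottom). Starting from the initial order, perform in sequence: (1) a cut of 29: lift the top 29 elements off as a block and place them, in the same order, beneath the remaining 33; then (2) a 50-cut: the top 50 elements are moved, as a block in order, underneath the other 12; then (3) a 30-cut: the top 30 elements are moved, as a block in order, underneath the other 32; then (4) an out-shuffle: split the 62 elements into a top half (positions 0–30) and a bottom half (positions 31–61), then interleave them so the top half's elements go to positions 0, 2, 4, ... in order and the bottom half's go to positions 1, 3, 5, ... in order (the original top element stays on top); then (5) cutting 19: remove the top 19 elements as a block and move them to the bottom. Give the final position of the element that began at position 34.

Track the element from position 34 forward through each operation:
  after op 1 (cut 29): 34 → 5
  after op 2 (cut 50): 5 → 17
  after op 3 (cut 30): 17 → 49
  after op 4 (out-shuffle): 49 → 37
  after op 5 (cut 19): 37 → 18

18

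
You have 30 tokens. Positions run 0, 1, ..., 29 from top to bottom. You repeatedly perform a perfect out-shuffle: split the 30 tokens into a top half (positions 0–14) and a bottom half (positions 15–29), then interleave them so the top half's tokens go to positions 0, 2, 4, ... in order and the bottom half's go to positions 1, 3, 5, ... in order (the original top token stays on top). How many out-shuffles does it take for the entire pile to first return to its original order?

The out-shuffle permutes the 30 positions with cycle lengths [1, 1, 28].
Every token is home exactly when every cycle has completed a whole number of laps, i.e. after lcm(1, 28) = 28 out-shuffles.

28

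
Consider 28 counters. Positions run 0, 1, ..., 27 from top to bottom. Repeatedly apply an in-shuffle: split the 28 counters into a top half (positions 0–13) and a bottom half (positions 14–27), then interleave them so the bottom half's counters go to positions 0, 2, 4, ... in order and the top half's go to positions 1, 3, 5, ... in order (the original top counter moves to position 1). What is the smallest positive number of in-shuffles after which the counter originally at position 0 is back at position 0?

Follow position 0 under repeated in-shuffles:
0 → 1 → 3 → 7 → 15 → 2 → 5 → 11 → ... → 0 (length 28)
It first returns after 28 in-shuffles.

28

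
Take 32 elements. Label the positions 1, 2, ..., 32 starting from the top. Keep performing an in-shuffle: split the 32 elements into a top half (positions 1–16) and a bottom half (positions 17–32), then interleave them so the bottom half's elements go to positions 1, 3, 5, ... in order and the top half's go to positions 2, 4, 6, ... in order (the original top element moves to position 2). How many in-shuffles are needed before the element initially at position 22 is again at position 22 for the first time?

2

Follow position 22 under repeated in-shuffles:
22 → 11 → 22
It first returns after 2 in-shuffles.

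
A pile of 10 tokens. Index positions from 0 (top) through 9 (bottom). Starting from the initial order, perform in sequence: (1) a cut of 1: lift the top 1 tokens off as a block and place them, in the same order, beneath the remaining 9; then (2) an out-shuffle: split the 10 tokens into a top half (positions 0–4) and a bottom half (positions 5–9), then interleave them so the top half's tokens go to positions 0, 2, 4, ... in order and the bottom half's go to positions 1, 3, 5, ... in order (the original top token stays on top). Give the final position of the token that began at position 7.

Track the token from position 7 forward through each operation:
  after op 1 (cut 1): 7 → 6
  after op 2 (out-shuffle): 6 → 3

3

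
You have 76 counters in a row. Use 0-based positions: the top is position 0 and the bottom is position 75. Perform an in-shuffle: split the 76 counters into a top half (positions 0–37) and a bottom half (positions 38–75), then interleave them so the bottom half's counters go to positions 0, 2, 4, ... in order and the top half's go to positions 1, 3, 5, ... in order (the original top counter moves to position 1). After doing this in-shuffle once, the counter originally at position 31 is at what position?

63

Track the counter's position through each in-shuffle:
31 → 63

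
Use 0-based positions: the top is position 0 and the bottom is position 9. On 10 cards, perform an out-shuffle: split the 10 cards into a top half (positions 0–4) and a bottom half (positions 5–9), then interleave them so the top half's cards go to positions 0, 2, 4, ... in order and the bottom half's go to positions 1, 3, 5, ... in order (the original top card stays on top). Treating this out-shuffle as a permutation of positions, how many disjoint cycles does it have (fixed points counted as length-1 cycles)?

Trace each unvisited position around until it returns:
(0) (1 2 4 8 7 5) (3 6) (9)
4 cycles in total.

4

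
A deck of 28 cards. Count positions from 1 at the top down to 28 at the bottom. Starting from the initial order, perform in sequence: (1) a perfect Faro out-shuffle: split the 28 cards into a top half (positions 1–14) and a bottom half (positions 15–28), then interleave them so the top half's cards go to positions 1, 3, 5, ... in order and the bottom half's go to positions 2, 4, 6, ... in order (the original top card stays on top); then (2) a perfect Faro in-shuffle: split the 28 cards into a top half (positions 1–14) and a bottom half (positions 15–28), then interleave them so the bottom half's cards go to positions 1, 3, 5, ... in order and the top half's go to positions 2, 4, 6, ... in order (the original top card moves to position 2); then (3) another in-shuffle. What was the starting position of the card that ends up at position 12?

Undo the operations in reverse order, starting from position 12:
  undo op 3 (in-shuffle, from top half): 12 ← 6
  undo op 2 (in-shuffle, from top half): 6 ← 3
  undo op 1 (out-shuffle, from top half): 3 ← 2
So the card at position 12 came from original position 2.

2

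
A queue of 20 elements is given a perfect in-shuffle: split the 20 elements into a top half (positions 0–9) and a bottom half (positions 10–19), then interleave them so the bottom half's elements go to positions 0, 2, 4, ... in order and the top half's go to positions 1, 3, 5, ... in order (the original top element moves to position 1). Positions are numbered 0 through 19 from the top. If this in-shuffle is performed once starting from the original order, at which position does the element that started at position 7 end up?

15

Track the element's position through each in-shuffle:
7 → 15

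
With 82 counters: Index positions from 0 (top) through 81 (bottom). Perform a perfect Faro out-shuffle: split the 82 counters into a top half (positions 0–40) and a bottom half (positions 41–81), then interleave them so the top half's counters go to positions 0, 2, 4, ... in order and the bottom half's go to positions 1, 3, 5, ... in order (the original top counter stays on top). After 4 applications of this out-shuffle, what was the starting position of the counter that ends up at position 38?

53

Work backwards from position 38, undoing one out-shuffle at a time:
38 ← 19 ← 50 ← 25 ← 53
So the counter now at position 38 started at position 53.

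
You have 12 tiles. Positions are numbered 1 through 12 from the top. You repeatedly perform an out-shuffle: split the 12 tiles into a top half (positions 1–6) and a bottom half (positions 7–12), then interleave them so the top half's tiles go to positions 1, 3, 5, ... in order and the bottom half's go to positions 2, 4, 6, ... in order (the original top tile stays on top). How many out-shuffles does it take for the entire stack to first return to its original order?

The out-shuffle permutes the 12 positions with cycle lengths [1, 1, 10].
Every tile is home exactly when every cycle has completed a whole number of laps, i.e. after lcm(1, 10) = 10 out-shuffles.

10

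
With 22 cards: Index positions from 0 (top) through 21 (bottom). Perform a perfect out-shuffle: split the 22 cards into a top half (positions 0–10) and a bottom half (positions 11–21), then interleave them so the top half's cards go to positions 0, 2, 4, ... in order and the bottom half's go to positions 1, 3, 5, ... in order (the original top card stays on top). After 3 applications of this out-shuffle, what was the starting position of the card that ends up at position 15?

Work backwards from position 15, undoing one out-shuffle at a time:
15 ← 18 ← 9 ← 15
So the card now at position 15 started at position 15.

15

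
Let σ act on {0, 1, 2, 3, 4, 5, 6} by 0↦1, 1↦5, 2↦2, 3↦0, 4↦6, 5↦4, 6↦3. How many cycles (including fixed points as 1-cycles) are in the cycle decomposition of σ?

2

Cycle decomposition: (0 1 5 4 6 3) (2).
2 cycles.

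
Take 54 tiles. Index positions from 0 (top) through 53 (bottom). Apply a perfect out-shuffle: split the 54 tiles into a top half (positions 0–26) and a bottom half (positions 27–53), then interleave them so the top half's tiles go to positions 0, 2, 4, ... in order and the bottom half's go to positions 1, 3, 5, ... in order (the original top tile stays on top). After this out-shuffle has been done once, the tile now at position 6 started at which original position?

3

Work backwards from position 6, undoing one out-shuffle at a time:
6 ← 3
So the tile now at position 6 started at position 3.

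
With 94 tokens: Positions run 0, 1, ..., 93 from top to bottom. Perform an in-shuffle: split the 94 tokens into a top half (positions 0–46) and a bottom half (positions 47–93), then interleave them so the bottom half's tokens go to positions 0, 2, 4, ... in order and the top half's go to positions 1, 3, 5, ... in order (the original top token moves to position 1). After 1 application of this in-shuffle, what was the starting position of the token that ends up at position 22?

58

Work backwards from position 22, undoing one in-shuffle at a time:
22 ← 58
So the token now at position 22 started at position 58.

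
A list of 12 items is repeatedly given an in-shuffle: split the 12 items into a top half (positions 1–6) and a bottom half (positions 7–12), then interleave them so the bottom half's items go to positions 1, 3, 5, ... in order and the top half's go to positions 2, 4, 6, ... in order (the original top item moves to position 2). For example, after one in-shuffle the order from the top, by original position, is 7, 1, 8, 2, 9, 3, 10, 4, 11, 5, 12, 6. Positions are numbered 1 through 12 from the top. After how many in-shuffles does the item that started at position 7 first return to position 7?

12

Follow position 7 under repeated in-shuffles:
7 → 1 → 2 → 4 → 8 → 3 → 6 → 12 → 11 → 9 → 5 → 10 → 7
It first returns after 12 in-shuffles.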